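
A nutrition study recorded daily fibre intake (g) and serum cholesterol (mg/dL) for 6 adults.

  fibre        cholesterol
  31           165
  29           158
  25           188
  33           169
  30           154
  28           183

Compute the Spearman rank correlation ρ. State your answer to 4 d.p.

-0.4857

Rank fibre: 5, 3, 1, 6, 4, 2
Rank cholesterol: 3, 2, 6, 4, 1, 5
d = rank(fibre) − rank(cholesterol): 2, 1, -5, 2, 3, -3; Σd² = 52
ρ = 1 − 6Σd² / [n(n²−1)] = 1 − 6×52 / (6×35) = 1 − 312/210 ≈ -0.4857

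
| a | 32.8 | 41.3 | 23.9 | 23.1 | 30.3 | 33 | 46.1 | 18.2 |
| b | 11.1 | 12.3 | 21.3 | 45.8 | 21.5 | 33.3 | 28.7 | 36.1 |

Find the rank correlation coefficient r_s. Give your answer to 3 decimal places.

-0.452

Rank a: 5, 7, 3, 2, 4, 6, 8, 1
Rank b: 1, 2, 3, 8, 4, 6, 5, 7
d = rank(a) − rank(b): 4, 5, 0, -6, 0, 0, 3, -6; Σd² = 122
ρ = 1 − 6Σd² / [n(n²−1)] = 1 − 6×122 / (8×63) = 1 − 732/504 ≈ -0.452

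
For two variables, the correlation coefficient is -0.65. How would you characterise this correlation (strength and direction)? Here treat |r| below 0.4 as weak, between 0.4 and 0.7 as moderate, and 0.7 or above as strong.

moderate negative

r = -0.65 < 0 so the relationship is negative.
|r| = 0.65, which falls in the moderate range.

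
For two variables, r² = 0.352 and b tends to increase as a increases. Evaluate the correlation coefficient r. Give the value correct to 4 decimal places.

|r| = √0.352 = 0.5933
The association is positive, so r = 0.5933.

0.5933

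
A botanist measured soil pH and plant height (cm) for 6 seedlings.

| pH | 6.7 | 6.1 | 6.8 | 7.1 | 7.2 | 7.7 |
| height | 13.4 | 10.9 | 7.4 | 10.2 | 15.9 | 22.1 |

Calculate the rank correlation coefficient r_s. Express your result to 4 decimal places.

Rank pH: 2, 1, 3, 4, 5, 6
Rank height: 4, 3, 1, 2, 5, 6
d = rank(pH) − rank(height): -2, -2, 2, 2, 0, 0; Σd² = 16
ρ = 1 − 6Σd² / [n(n²−1)] = 1 − 6×16 / (6×35) = 1 − 96/210 ≈ 0.5429

0.5429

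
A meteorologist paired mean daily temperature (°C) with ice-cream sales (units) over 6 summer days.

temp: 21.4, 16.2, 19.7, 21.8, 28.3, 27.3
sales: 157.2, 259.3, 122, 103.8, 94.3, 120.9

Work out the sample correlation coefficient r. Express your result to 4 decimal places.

-0.7493

n = 6, Σx = 134.7, Σy = 857.5, Σx² = 3129.91, Σy² = 141116.07, Σxy = 18200.24
nΣxy − ΣxΣy = 109201.44 − 115505.25 = -6303.81
nΣx² − (Σx)² = 18779.46 − 18144.09 = 635.37; nΣy² − (Σy)² = 846696.42 − 735306.25 = 111390.17
r = -6303.81 / √(635.37 × 111390.17) = -6303.81 / 8412.7268 ≈ -0.7493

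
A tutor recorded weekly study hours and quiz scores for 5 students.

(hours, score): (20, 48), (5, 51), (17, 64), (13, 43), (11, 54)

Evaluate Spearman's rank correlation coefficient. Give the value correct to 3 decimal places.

-0.100

Rank hours: 5, 1, 4, 3, 2
Rank score: 2, 3, 5, 1, 4
d = rank(hours) − rank(score): 3, -2, -1, 2, -2; Σd² = 22
ρ = 1 − 6Σd² / [n(n²−1)] = 1 − 6×22 / (5×24) = 1 − 132/120 ≈ -0.100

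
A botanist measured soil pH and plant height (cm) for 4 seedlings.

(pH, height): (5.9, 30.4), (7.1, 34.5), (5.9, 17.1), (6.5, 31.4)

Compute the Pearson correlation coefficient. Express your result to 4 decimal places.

0.6940

n = 4, Σx = 25.4, Σy = 113.4, Σx² = 162.28, Σy² = 3392.78, Σxy = 729.3
nΣxy − ΣxΣy = 2917.2 − 2880.36 = 36.84
nΣx² − (Σx)² = 649.12 − 645.16 = 3.96; nΣy² − (Σy)² = 13571.12 − 12859.56 = 711.56
r = 36.84 / √(3.96 × 711.56) = 36.84 / 53.0827 ≈ 0.6940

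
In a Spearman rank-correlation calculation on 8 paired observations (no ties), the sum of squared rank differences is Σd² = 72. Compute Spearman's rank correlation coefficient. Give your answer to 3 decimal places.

ρ = 1 − 6Σd² / [n(n²−1)] = 1 − 6×72 / (8×63)
  = 1 − 432/504 = 1 − 0.8571 ≈ 0.143

0.143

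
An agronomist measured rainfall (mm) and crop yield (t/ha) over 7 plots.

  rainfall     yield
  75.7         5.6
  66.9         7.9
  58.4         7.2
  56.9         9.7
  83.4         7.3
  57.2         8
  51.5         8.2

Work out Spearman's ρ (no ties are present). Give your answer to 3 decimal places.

Rank rainfall: 6, 5, 4, 2, 7, 3, 1
Rank yield: 1, 4, 2, 7, 3, 5, 6
d = rank(rainfall) − rank(yield): 5, 1, 2, -5, 4, -2, -5; Σd² = 100
ρ = 1 − 6Σd² / [n(n²−1)] = 1 − 6×100 / (7×48) = 1 − 600/336 ≈ -0.786

-0.786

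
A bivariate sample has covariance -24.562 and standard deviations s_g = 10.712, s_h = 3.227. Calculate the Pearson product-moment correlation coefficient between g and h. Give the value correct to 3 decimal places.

r = Cov(g,h) / (s_g · s_h) = -24.562 / (10.712 × 3.227)
  = -24.562 / 34.5676 ≈ -0.711

-0.711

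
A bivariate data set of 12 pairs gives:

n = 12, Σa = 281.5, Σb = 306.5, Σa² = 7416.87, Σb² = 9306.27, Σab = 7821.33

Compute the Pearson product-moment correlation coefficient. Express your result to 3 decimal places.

r = (nΣab − ΣaΣb) / √[(nΣa² − (Σa)²)(nΣb² − (Σb)²)]
Numerator: 12×7821.33 − 281.5×306.5 = 7576.21
Denominator: √[(89002.44 − 79242.25)(111675.24 − 93942.25)] = √[9760.19 × 17732.99] = 13155.8866
r = 7576.21 / 13155.8866 ≈ 0.576

0.576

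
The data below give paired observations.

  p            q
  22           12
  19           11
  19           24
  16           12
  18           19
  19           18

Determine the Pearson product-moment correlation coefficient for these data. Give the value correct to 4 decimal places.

n = 6, Σp = 113, Σq = 96, Σp² = 2147, Σq² = 1670, Σpq = 1805
nΣpq − ΣpΣq = 10830 − 10848 = -18
nΣp² − (Σp)² = 12882 − 12769 = 113; nΣq² − (Σq)² = 10020 − 9216 = 804
r = -18 / √(113 × 804) = -18 / 301.4167 ≈ -0.0597

-0.0597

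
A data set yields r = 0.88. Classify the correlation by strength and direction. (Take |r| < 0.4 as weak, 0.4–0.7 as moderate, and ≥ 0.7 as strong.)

r = 0.88 > 0 so the relationship is positive.
|r| = 0.88, which falls in the strong range.

strong positive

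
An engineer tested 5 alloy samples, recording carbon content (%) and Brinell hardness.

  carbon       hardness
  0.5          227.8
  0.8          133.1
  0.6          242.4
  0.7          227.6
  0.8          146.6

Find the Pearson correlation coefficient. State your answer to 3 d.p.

n = 5, Σx = 3.4, Σy = 977.5, Σx² = 2.38, Σy² = 201659.53, Σxy = 642.42
nΣxy − ΣxΣy = 3212.1 − 3323.5 = -111.4
nΣx² − (Σx)² = 11.9 − 11.56 = 0.34; nΣy² − (Σy)² = 1008297.65 − 955506.25 = 52791.4
r = -111.4 / √(0.34 × 52791.4) = -111.4 / 133.9742 ≈ -0.832

-0.832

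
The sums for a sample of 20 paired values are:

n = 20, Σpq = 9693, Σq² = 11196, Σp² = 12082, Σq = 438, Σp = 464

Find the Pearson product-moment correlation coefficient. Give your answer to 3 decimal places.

-0.322

r = (nΣpq − ΣpΣq) / √[(nΣp² − (Σp)²)(nΣq² − (Σq)²)]
Numerator: 20×9693 − 464×438 = -9372
Denominator: √[(241640 − 215296)(223920 − 191844)] = √[26344 × 32076] = 29069.0582
r = -9372 / 29069.0582 ≈ -0.322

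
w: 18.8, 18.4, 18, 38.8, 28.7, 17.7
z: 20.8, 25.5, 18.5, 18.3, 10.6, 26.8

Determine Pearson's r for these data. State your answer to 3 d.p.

n = 6, Σw = 140.4, Σz = 120.5, Σw² = 3658.42, Σz² = 2590.63, Σwz = 2681.86
nΣwz − ΣwΣz = 16091.16 − 16918.2 = -827.04
nΣw² − (Σw)² = 21950.52 − 19712.16 = 2238.36; nΣz² − (Σz)² = 15543.78 − 14520.25 = 1023.53
r = -827.04 / √(2238.36 × 1023.53) = -827.04 / 1513.6144 ≈ -0.546

-0.546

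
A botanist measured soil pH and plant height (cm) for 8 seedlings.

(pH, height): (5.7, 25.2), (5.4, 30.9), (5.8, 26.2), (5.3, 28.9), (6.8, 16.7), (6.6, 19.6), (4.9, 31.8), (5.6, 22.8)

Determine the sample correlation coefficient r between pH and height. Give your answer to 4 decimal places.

-0.9364

n = 8, Σx = 46.1, Σy = 202.1, Σx² = 268.55, Σy² = 5305.63, Σxy = 1142.05
nΣxy − ΣxΣy = 9136.4 − 9316.81 = -180.41
nΣx² − (Σx)² = 2148.4 − 2125.21 = 23.19; nΣy² − (Σy)² = 42445.04 − 40844.41 = 1600.63
r = -180.41 / √(23.19 × 1600.63) = -180.41 / 192.6619 ≈ -0.9364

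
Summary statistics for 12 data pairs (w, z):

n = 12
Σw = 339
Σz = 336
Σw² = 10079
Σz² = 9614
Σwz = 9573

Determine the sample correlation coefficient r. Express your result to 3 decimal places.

r = (nΣwz − ΣwΣz) / √[(nΣw² − (Σw)²)(nΣz² − (Σz)²)]
Numerator: 12×9573 − 339×336 = 972
Denominator: √[(120948 − 114921)(115368 − 112896)] = √[6027 × 2472] = 3859.8891
r = 972 / 3859.8891 ≈ 0.252

0.252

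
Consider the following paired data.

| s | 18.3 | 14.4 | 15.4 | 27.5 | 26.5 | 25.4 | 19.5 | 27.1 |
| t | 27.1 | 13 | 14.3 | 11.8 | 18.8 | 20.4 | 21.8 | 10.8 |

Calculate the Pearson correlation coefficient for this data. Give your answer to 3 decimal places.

-0.189

n = 8, Σs = 174.1, Σt = 138, Σs² = 3997.73, Σt² = 2608.62, Σst = 2961.99
nΣst − ΣsΣt = 23695.92 − 24025.8 = -329.88
nΣs² − (Σs)² = 31981.84 − 30310.81 = 1671.03; nΣt² − (Σt)² = 20868.96 − 19044 = 1824.96
r = -329.88 / √(1671.03 × 1824.96) = -329.88 / 1746.2998 ≈ -0.189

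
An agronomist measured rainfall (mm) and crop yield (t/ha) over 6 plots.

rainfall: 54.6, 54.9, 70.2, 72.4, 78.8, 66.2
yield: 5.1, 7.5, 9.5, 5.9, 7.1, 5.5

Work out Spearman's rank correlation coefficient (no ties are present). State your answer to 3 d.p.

0.371

Rank rainfall: 1, 2, 4, 5, 6, 3
Rank yield: 1, 5, 6, 3, 4, 2
d = rank(rainfall) − rank(yield): 0, -3, -2, 2, 2, 1; Σd² = 22
ρ = 1 − 6Σd² / [n(n²−1)] = 1 − 6×22 / (6×35) = 1 − 132/210 ≈ 0.371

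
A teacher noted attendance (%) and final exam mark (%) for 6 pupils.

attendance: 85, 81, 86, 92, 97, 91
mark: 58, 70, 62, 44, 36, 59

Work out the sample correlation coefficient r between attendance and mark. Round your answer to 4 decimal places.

n = 6, Σx = 532, Σy = 329, Σx² = 47336, Σy² = 18821, Σxy = 28841
nΣxy − ΣxΣy = 173046 − 175028 = -1982
nΣx² − (Σx)² = 284016 − 283024 = 992; nΣy² − (Σy)² = 112926 − 108241 = 4685
r = -1982 / √(992 × 4685) = -1982 / 2155.8108 ≈ -0.9194

-0.9194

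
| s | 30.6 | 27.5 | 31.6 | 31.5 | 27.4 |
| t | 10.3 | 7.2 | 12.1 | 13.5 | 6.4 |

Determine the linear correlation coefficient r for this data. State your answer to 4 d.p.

n = 5, Σs = 148.6, Σt = 49.5, Σs² = 4434.18, Σt² = 527.55, Σst = 1496.15
nΣst − ΣsΣt = 7480.75 − 7355.7 = 125.05
nΣs² − (Σs)² = 22170.9 − 22081.96 = 88.94; nΣt² − (Σt)² = 2637.75 − 2450.25 = 187.5
r = 125.05 / √(88.94 × 187.5) = 125.05 / 129.1366 ≈ 0.9684

0.9684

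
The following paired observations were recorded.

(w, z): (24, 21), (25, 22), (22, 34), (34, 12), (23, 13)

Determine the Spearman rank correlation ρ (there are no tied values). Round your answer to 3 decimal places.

-0.600

Rank w: 3, 4, 1, 5, 2
Rank z: 3, 4, 5, 1, 2
d = rank(w) − rank(z): 0, 0, -4, 4, 0; Σd² = 32
ρ = 1 − 6Σd² / [n(n²−1)] = 1 − 6×32 / (5×24) = 1 − 192/120 ≈ -0.600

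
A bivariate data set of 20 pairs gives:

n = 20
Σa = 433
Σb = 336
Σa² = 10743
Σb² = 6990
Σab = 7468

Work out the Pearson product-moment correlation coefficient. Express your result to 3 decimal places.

0.143

r = (nΣab − ΣaΣb) / √[(nΣa² − (Σa)²)(nΣb² − (Σb)²)]
Numerator: 20×7468 − 433×336 = 3872
Denominator: √[(214860 − 187489)(139800 − 112896)] = √[27371 × 26904] = 27136.4954
r = 3872 / 27136.4954 ≈ 0.143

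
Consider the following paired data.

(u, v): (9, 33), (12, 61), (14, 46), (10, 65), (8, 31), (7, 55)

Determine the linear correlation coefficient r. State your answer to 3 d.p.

n = 6, Σu = 60, Σv = 291, Σu² = 634, Σv² = 15137, Σuv = 2956
nΣuv − ΣuΣv = 17736 − 17460 = 276
nΣu² − (Σu)² = 3804 − 3600 = 204; nΣv² − (Σv)² = 90822 − 84681 = 6141
r = 276 / √(204 × 6141) = 276 / 1119.2694 ≈ 0.247

0.247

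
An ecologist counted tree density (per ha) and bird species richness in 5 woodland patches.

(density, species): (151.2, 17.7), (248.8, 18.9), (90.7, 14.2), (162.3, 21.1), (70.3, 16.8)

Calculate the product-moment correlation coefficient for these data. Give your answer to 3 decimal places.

n = 5, Σx = 723.3, Σy = 88.7, Σx² = 124272.75, Σy² = 1599.59, Σxy = 13272.07
nΣxy − ΣxΣy = 66360.35 − 64156.71 = 2203.64
nΣx² − (Σx)² = 621363.75 − 523162.89 = 98200.86; nΣy² − (Σy)² = 7997.95 − 7867.69 = 130.26
r = 2203.64 / √(98200.86 × 130.26) = 2203.64 / 3576.5408 ≈ 0.616

0.616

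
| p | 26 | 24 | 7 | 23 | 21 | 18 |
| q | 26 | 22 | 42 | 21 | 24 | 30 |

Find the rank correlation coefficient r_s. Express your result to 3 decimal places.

Rank p: 6, 5, 1, 4, 3, 2
Rank q: 4, 2, 6, 1, 3, 5
d = rank(p) − rank(q): 2, 3, -5, 3, 0, -3; Σd² = 56
ρ = 1 − 6Σd² / [n(n²−1)] = 1 − 6×56 / (6×35) = 1 − 336/210 ≈ -0.600

-0.600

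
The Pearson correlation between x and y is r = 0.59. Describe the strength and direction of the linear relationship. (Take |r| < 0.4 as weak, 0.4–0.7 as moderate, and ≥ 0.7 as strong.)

r = 0.59 > 0 so the relationship is positive.
|r| = 0.59, which falls in the moderate range.

moderate positive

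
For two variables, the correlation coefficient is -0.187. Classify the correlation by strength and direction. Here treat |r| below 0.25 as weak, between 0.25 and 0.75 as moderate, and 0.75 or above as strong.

weak negative

r = -0.187 < 0 so the relationship is negative.
|r| = 0.187, which falls in the weak range.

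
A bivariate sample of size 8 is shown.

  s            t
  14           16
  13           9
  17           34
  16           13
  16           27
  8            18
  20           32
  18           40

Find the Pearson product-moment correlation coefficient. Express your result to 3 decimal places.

0.632

n = 8, Σs = 122, Σt = 189, Σs² = 1954, Σt² = 5339, Σst = 3063
nΣst − ΣsΣt = 24504 − 23058 = 1446
nΣs² − (Σs)² = 15632 − 14884 = 748; nΣt² − (Σt)² = 42712 − 35721 = 6991
r = 1446 / √(748 × 6991) = 1446 / 2286.7593 ≈ 0.632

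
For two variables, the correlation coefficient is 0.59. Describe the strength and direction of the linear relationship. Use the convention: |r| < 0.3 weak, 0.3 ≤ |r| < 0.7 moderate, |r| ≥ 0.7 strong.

r = 0.59 > 0 so the relationship is positive.
|r| = 0.59, which falls in the moderate range.

moderate positive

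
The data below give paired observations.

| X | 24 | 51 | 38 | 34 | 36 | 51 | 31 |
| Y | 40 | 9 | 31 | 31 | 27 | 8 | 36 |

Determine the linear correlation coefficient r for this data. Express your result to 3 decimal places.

n = 7, ΣX = 265, ΣY = 182, ΣX² = 10635, ΣY² = 5692, ΣXY = 6147
nΣXY − ΣXΣY = 43029 − 48230 = -5201
nΣX² − (ΣX)² = 74445 − 70225 = 4220; nΣY² − (ΣY)² = 39844 − 33124 = 6720
r = -5201 / √(4220 × 6720) = -5201 / 5325.2606 ≈ -0.977

-0.977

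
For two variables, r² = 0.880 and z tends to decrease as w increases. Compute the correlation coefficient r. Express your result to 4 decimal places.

-0.9381

|r| = √0.880 = 0.9381
The association is negative, so r = −0.9381.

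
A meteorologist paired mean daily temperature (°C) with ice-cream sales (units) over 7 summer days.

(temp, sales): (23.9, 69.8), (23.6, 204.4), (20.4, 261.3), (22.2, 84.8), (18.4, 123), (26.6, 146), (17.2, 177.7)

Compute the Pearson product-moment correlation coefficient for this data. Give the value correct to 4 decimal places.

n = 7, Σx = 152.3, Σy = 1067, Σx² = 3379.13, Σy² = 190142.42, Σxy = 22908.38
nΣxy − ΣxΣy = 160358.66 − 162504.1 = -2145.44
nΣx² − (Σx)² = 23653.91 − 23195.29 = 458.62; nΣy² − (Σy)² = 1330996.94 − 1138489 = 192507.94
r = -2145.44 / √(458.62 × 192507.94) = -2145.44 / 9396.1690 ≈ -0.2283

-0.2283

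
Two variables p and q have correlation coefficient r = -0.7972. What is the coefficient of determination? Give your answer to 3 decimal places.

0.636

r² = (-0.7972)² = 0.636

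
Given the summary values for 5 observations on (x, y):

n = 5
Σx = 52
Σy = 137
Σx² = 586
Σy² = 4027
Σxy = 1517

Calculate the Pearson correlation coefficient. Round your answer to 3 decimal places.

r = (nΣxy − ΣxΣy) / √[(nΣx² − (Σx)²)(nΣy² − (Σy)²)]
Numerator: 5×1517 − 52×137 = 461
Denominator: √[(2930 − 2704)(20135 − 18769)] = √[226 × 1366] = 555.6222
r = 461 / 555.6222 ≈ 0.830

0.830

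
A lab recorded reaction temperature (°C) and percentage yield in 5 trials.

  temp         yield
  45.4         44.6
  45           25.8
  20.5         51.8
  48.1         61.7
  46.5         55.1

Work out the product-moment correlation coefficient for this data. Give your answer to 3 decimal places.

-0.071

n = 5, Σx = 205.5, Σy = 239, Σx² = 8982.27, Σy² = 12180.94, Σxy = 9777.66
nΣxy − ΣxΣy = 48888.3 − 49114.5 = -226.2
nΣx² − (Σx)² = 44911.35 − 42230.25 = 2681.1; nΣy² − (Σy)² = 60904.7 − 57121 = 3783.7
r = -226.2 / √(2681.1 × 3783.7) = -226.2 / 3185.0397 ≈ -0.071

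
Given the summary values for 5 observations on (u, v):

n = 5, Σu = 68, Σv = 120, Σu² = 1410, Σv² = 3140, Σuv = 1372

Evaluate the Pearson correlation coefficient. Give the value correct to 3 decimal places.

r = (nΣuv − ΣuΣv) / √[(nΣu² − (Σu)²)(nΣv² − (Σv)²)]
Numerator: 5×1372 − 68×120 = -1300
Denominator: √[(7050 − 4624)(15700 − 14400)] = √[2426 × 1300] = 1775.8941
r = -1300 / 1775.8941 ≈ -0.732

-0.732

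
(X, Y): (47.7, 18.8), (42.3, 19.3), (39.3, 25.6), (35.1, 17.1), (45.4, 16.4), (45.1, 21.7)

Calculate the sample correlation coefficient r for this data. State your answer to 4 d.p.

n = 6, ΣX = 254.9, ΣY = 118.9, ΣX² = 10936.25, ΣY² = 2413.55, ΣXY = 5042.67
nΣXY − ΣXΣY = 30256.02 − 30307.61 = -51.59
nΣX² − (ΣX)² = 65617.5 − 64974.01 = 643.49; nΣY² − (ΣY)² = 14481.3 − 14137.21 = 344.09
r = -51.59 / √(643.49 × 344.09) = -51.59 / 470.5512 ≈ -0.1096

-0.1096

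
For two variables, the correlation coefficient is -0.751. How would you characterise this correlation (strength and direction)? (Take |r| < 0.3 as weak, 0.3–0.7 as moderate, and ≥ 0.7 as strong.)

r = -0.751 < 0 so the relationship is negative.
|r| = 0.751, which falls in the strong range.

strong negative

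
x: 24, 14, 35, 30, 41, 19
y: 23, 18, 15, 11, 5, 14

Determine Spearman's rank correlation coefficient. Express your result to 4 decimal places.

-0.6000

Rank x: 3, 1, 5, 4, 6, 2
Rank y: 6, 5, 4, 2, 1, 3
d = rank(x) − rank(y): -3, -4, 1, 2, 5, -1; Σd² = 56
ρ = 1 − 6Σd² / [n(n²−1)] = 1 − 6×56 / (6×35) = 1 − 336/210 ≈ -0.6000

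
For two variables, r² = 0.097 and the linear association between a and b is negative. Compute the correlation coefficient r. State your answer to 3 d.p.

-0.311

|r| = √0.097 = 0.311
The association is negative, so r = −0.311.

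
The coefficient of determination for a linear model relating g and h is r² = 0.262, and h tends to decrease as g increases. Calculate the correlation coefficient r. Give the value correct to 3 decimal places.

|r| = √0.262 = 0.512
The association is negative, so r = −0.512.

-0.512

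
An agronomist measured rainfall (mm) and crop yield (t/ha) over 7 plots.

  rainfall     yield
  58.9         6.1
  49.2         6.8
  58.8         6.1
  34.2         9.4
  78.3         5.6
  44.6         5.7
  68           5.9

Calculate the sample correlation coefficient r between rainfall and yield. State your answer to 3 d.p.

-0.726

n = 7, Σx = 392, Σy = 45.6, Σx² = 23260.98, Σy² = 307.68, Σxy = 2467.91
nΣxy − ΣxΣy = 17275.37 − 17875.2 = -599.83
nΣx² − (Σx)² = 162826.86 − 153664 = 9162.86; nΣy² − (Σy)² = 2153.76 − 2079.36 = 74.4
r = -599.83 / √(9162.86 × 74.4) = -599.83 / 825.6614 ≈ -0.726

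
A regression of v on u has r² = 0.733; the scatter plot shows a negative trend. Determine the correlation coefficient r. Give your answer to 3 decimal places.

|r| = √0.733 = 0.856
The association is negative, so r = −0.856.

-0.856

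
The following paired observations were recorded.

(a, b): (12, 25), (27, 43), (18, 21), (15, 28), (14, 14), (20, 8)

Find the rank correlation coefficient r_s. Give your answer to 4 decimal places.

0.1429

Rank a: 1, 6, 4, 3, 2, 5
Rank b: 4, 6, 3, 5, 2, 1
d = rank(a) − rank(b): -3, 0, 1, -2, 0, 4; Σd² = 30
ρ = 1 − 6Σd² / [n(n²−1)] = 1 − 6×30 / (6×35) = 1 − 180/210 ≈ 0.1429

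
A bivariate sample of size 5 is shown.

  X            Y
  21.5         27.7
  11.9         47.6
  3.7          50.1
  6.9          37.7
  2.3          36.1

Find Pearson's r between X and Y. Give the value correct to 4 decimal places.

n = 5, ΣX = 46.3, ΣY = 199.2, ΣX² = 670.45, ΣY² = 8267.56, ΣXY = 1690.52
nΣXY − ΣXΣY = 8452.6 − 9222.96 = -770.36
nΣX² − (ΣX)² = 3352.25 − 2143.69 = 1208.56; nΣY² − (ΣY)² = 41337.8 − 39680.64 = 1657.16
r = -770.36 / √(1208.56 × 1657.16) = -770.36 / 1415.1951 ≈ -0.5443

-0.5443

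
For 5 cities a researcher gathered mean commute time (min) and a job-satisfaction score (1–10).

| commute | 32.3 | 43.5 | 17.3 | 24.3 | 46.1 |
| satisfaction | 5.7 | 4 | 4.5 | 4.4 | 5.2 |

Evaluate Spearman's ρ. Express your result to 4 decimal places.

Rank commute: 3, 4, 1, 2, 5
Rank satisfaction: 5, 1, 3, 2, 4
d = rank(commute) − rank(satisfaction): -2, 3, -2, 0, 1; Σd² = 18
ρ = 1 − 6Σd² / [n(n²−1)] = 1 − 6×18 / (5×24) = 1 − 108/120 ≈ 0.1000

0.1000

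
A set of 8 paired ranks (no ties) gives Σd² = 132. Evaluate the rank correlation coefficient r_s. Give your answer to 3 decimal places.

ρ = 1 − 6Σd² / [n(n²−1)] = 1 − 6×132 / (8×63)
  = 1 − 792/504 = 1 − 1.5714 ≈ -0.571

-0.571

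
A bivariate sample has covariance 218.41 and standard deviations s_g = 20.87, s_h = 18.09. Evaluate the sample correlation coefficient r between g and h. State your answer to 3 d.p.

0.579

r = Cov(g,h) / (s_g · s_h) = 218.41 / (20.87 × 18.09)
  = 218.41 / 377.5383 ≈ 0.579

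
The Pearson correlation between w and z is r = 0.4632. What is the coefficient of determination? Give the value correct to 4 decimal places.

0.2146

r² = (0.4632)² = 0.2146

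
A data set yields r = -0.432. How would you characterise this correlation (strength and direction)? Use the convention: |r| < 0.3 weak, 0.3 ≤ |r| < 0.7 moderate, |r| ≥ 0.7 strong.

moderate negative

r = -0.432 < 0 so the relationship is negative.
|r| = 0.432, which falls in the moderate range.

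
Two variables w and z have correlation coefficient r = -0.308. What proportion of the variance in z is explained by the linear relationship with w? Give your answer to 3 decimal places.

r² = (-0.308)² = 0.095

0.095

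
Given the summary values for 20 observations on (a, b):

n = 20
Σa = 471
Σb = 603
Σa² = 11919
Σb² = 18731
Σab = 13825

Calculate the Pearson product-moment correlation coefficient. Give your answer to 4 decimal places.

r = (nΣab − ΣaΣb) / √[(nΣa² − (Σa)²)(nΣb² − (Σb)²)]
Numerator: 20×13825 − 471×603 = -7513
Denominator: √[(238380 − 221841)(374620 − 363609)] = √[16539 × 11011] = 13494.8482
r = -7513 / 13494.8482 ≈ -0.5567

-0.5567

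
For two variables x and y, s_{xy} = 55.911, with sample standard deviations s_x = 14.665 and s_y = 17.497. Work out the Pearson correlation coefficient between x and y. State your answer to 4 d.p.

0.2179

r = Cov(x,y) / (s_x · s_y) = 55.911 / (14.665 × 17.497)
  = 55.911 / 256.5935 ≈ 0.2179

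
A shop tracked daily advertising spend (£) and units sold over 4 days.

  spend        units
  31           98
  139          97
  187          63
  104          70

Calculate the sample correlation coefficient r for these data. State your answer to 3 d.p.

n = 4, Σx = 461, Σy = 328, Σx² = 66067, Σy² = 27882, Σxy = 35582
nΣxy − ΣxΣy = 142328 − 151208 = -8880
nΣx² − (Σx)² = 264268 − 212521 = 51747; nΣy² − (Σy)² = 111528 − 107584 = 3944
r = -8880 / √(51747 × 3944) = -8880 / 14286.0130 ≈ -0.622

-0.622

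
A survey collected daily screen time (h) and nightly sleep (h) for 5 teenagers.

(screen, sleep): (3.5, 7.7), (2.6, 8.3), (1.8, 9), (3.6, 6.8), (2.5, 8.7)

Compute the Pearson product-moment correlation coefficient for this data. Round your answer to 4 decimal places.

-0.9278

n = 5, Σx = 14, Σy = 40.5, Σx² = 41.46, Σy² = 331.11, Σxy = 110.96
nΣxy − ΣxΣy = 554.8 − 567 = -12.2
nΣx² − (Σx)² = 207.3 − 196 = 11.3; nΣy² − (Σy)² = 1655.55 − 1640.25 = 15.3
r = -12.2 / √(11.3 × 15.3) = -12.2 / 13.1488 ≈ -0.9278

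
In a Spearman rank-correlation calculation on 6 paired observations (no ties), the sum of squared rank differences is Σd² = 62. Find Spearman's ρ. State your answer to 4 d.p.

ρ = 1 − 6Σd² / [n(n²−1)] = 1 − 6×62 / (6×35)
  = 1 − 372/210 = 1 − 1.77143 ≈ -0.7714

-0.7714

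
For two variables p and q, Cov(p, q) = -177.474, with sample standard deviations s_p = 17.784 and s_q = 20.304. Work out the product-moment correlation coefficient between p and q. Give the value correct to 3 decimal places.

-0.492

r = Cov(p,q) / (s_p · s_q) = -177.474 / (17.784 × 20.304)
  = -177.474 / 361.0863 ≈ -0.492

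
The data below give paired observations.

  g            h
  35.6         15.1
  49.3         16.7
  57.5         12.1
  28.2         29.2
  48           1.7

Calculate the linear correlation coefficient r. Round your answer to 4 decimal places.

n = 5, Σg = 218.6, Σh = 74.8, Σg² = 10103.34, Σh² = 1508.84, Σgh = 2961.66
nΣgh − ΣgΣh = 14808.3 − 16351.28 = -1542.98
nΣg² − (Σg)² = 50516.7 − 47785.96 = 2730.74; nΣh² − (Σh)² = 7544.2 − 5595.04 = 1949.16
r = -1542.98 / √(2730.74 × 1949.16) = -1542.98 / 2307.0867 ≈ -0.6688

-0.6688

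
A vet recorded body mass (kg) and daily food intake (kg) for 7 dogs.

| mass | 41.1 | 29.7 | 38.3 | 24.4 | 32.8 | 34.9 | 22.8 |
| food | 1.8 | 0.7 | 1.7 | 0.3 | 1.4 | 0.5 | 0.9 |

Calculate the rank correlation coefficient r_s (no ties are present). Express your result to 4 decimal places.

0.6429

Rank mass: 7, 3, 6, 2, 4, 5, 1
Rank food: 7, 3, 6, 1, 5, 2, 4
d = rank(mass) − rank(food): 0, 0, 0, 1, -1, 3, -3; Σd² = 20
ρ = 1 − 6Σd² / [n(n²−1)] = 1 − 6×20 / (7×48) = 1 − 120/336 ≈ 0.6429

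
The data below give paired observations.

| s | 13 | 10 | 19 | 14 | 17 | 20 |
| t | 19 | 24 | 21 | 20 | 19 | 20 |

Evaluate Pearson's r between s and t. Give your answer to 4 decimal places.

-0.4880

n = 6, Σs = 93, Σt = 123, Σs² = 1515, Σt² = 2539, Σst = 1889
nΣst − ΣsΣt = 11334 − 11439 = -105
nΣs² − (Σs)² = 9090 − 8649 = 441; nΣt² − (Σt)² = 15234 − 15129 = 105
r = -105 / √(441 × 105) = -105 / 215.1860 ≈ -0.4880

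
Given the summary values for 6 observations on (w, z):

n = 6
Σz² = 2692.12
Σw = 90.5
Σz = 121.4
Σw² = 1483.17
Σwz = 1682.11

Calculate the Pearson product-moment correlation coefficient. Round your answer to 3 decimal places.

-0.893

r = (nΣwz − ΣwΣz) / √[(nΣw² − (Σw)²)(nΣz² − (Σz)²)]
Numerator: 6×1682.11 − 90.5×121.4 = -894.04
Denominator: √[(8899.02 − 8190.25)(16152.72 − 14737.96)] = √[708.77 × 1414.76] = 1001.3688
r = -894.04 / 1001.3688 ≈ -0.893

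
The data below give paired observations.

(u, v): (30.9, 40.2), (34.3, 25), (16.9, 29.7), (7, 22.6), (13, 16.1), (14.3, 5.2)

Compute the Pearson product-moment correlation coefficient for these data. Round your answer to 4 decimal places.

0.5463

n = 6, Σu = 116.4, Σv = 138.8, Σu² = 2839.4, Σv² = 3920.14, Σuv = 3043.47
nΣuv − ΣuΣv = 18260.82 − 16156.32 = 2104.5
nΣu² − (Σu)² = 17036.4 − 13548.96 = 3487.44; nΣv² − (Σv)² = 23520.84 − 19265.44 = 4255.4
r = 2104.5 / √(3487.44 × 4255.4) = 2104.5 / 3852.3307 ≈ 0.5463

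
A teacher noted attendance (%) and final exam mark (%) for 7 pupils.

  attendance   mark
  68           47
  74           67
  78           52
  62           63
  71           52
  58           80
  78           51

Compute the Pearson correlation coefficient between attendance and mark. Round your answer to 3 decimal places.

-0.654

n = 7, Σx = 489, Σy = 412, Σx² = 34517, Σy² = 25076, Σxy = 28426
nΣxy − ΣxΣy = 198982 − 201468 = -2486
nΣx² − (Σx)² = 241619 − 239121 = 2498; nΣy² − (Σy)² = 175532 − 169744 = 5788
r = -2486 / √(2498 × 5788) = -2486 / 3802.4234 ≈ -0.654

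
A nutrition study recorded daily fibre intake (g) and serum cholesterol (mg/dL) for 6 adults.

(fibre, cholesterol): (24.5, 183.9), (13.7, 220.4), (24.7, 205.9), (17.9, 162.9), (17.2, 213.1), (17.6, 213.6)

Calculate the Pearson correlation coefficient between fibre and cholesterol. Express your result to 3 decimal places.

n = 6, Σx = 115.6, Σy = 1199.8, Σx² = 2324.04, Σy² = 242363.16, Σxy = 22951.35
nΣxy − ΣxΣy = 137708.1 − 138696.88 = -988.78
nΣx² − (Σx)² = 13944.24 − 13363.36 = 580.88; nΣy² − (Σy)² = 1454178.96 − 1439520.04 = 14658.92
r = -988.78 / √(580.88 × 14658.92) = -988.78 / 2918.0599 ≈ -0.339

-0.339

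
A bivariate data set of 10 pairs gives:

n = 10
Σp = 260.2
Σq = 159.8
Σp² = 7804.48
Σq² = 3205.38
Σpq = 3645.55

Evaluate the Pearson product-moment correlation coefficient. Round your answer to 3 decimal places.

-0.624

r = (nΣpq − ΣpΣq) / √[(nΣp² − (Σp)²)(nΣq² − (Σq)²)]
Numerator: 10×3645.55 − 260.2×159.8 = -5124.46
Denominator: √[(78044.8 − 67704.04)(32053.8 − 25536.04)] = √[10340.76 × 6517.76] = 8209.6645
r = -5124.46 / 8209.6645 ≈ -0.624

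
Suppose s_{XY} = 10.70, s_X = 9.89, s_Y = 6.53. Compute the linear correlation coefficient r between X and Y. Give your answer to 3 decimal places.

0.166

r = Cov(X,Y) / (s_X · s_Y) = 10.70 / (9.89 × 6.53)
  = 10.70 / 64.5817 ≈ 0.166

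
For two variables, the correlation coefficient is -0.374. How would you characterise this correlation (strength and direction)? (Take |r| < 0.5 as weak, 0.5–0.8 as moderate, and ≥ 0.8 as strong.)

r = -0.374 < 0 so the relationship is negative.
|r| = 0.374, which falls in the weak range.

weak negative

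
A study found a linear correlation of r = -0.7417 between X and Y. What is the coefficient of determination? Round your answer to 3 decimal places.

r² = (-0.7417)² = 0.550

0.550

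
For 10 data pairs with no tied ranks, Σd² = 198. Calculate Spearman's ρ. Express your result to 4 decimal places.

-0.2000

ρ = 1 − 6Σd² / [n(n²−1)] = 1 − 6×198 / (10×99)
  = 1 − 1188/990 = 1 − 1.20000 ≈ -0.2000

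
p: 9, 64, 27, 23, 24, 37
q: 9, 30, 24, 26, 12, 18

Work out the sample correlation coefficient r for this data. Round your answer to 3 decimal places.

0.717

n = 6, Σp = 184, Σq = 119, Σp² = 7380, Σq² = 2701, Σpq = 4201
nΣpq − ΣpΣq = 25206 − 21896 = 3310
nΣp² − (Σp)² = 44280 − 33856 = 10424; nΣq² − (Σq)² = 16206 − 14161 = 2045
r = 3310 / √(10424 × 2045) = 3310 / 4617.0423 ≈ 0.717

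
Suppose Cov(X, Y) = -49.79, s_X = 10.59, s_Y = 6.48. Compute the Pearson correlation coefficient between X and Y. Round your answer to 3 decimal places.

r = Cov(X,Y) / (s_X · s_Y) = -49.79 / (10.59 × 6.48)
  = -49.79 / 68.6232 ≈ -0.726

-0.726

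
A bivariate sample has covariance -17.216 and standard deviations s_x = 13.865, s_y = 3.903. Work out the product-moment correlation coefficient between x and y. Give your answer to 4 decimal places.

r = Cov(x,y) / (s_x · s_y) = -17.216 / (13.865 × 3.903)
  = -17.216 / 54.1151 ≈ -0.3181

-0.3181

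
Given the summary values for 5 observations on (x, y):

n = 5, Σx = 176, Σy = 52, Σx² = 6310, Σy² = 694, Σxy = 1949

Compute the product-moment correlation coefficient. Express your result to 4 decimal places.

0.8943

r = (nΣxy − ΣxΣy) / √[(nΣx² − (Σx)²)(nΣy² − (Σy)²)]
Numerator: 5×1949 − 176×52 = 593
Denominator: √[(31550 − 30976)(3470 − 2704)] = √[574 × 766] = 663.0867
r = 593 / 663.0867 ≈ 0.8943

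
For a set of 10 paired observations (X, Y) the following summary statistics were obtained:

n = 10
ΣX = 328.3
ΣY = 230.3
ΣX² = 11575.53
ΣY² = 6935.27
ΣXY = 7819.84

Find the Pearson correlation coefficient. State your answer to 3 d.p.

r = (nΣXY − ΣXΣY) / √[(nΣX² − (ΣX)²)(nΣY² − (ΣY)²)]
Numerator: 10×7819.84 − 328.3×230.3 = 2590.91
Denominator: √[(115755.3 − 107780.89)(69352.7 − 53038.09)] = √[7974.41 × 16314.61] = 11406.1119
r = 2590.91 / 11406.1119 ≈ 0.227

0.227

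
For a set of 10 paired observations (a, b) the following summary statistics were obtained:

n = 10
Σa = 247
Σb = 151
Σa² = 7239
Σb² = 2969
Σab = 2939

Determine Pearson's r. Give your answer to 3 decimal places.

-0.893

r = (nΣab − ΣaΣb) / √[(nΣa² − (Σa)²)(nΣb² − (Σb)²)]
Numerator: 10×2939 − 247×151 = -7907
Denominator: √[(72390 − 61009)(29690 − 22801)] = √[11381 × 6889] = 8854.5869
r = -7907 / 8854.5869 ≈ -0.893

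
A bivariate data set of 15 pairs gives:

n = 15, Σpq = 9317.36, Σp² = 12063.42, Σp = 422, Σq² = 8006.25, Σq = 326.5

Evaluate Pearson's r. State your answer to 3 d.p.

0.318

r = (nΣpq − ΣpΣq) / √[(nΣp² − (Σp)²)(nΣq² − (Σq)²)]
Numerator: 15×9317.36 − 422×326.5 = 1977.4
Denominator: √[(180951.3 − 178084)(120093.75 − 106602.25)] = √[2867.3 × 13491.5] = 6219.6606
r = 1977.4 / 6219.6606 ≈ 0.318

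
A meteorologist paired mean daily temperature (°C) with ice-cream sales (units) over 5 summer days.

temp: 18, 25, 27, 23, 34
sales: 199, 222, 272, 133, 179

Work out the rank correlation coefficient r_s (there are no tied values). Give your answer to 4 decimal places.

0.2000

Rank temp: 1, 3, 4, 2, 5
Rank sales: 3, 4, 5, 1, 2
d = rank(temp) − rank(sales): -2, -1, -1, 1, 3; Σd² = 16
ρ = 1 − 6Σd² / [n(n²−1)] = 1 − 6×16 / (5×24) = 1 − 96/120 ≈ 0.2000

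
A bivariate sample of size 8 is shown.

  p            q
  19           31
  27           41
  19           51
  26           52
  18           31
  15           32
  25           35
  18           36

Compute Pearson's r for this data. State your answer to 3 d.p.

0.476

n = 8, Σp = 167, Σq = 309, Σp² = 3625, Σq² = 12453, Σpq = 6578
nΣpq − ΣpΣq = 52624 − 51603 = 1021
nΣp² − (Σp)² = 29000 − 27889 = 1111; nΣq² − (Σq)² = 99624 − 95481 = 4143
r = 1021 / √(1111 × 4143) = 1021 / 2145.4307 ≈ 0.476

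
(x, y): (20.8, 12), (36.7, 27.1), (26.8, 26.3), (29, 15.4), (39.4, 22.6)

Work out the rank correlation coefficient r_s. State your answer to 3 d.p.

Rank x: 1, 4, 2, 3, 5
Rank y: 1, 5, 4, 2, 3
d = rank(x) − rank(y): 0, -1, -2, 1, 2; Σd² = 10
ρ = 1 − 6Σd² / [n(n²−1)] = 1 − 6×10 / (5×24) = 1 − 60/120 ≈ 0.500

0.500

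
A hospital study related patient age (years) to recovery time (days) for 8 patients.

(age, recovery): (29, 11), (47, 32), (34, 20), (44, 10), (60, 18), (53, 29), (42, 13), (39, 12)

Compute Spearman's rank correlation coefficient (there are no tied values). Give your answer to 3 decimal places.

0.452

Rank age: 1, 6, 2, 5, 8, 7, 4, 3
Rank recovery: 2, 8, 6, 1, 5, 7, 4, 3
d = rank(age) − rank(recovery): -1, -2, -4, 4, 3, 0, 0, 0; Σd² = 46
ρ = 1 − 6Σd² / [n(n²−1)] = 1 − 6×46 / (8×63) = 1 − 276/504 ≈ 0.452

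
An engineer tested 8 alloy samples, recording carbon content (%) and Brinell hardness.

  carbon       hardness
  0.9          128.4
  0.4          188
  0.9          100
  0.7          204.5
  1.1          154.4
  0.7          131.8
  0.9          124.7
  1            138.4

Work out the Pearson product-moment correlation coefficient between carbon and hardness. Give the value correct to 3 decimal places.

-0.543

n = 8, Σx = 6.6, Σy = 1170.2, Σx² = 5.78, Σy² = 179566.06, Σxy = 936.64
nΣxy − ΣxΣy = 7493.12 − 7723.32 = -230.2
nΣx² − (Σx)² = 46.24 − 43.56 = 2.68; nΣy² − (Σy)² = 1436528.48 − 1369368.04 = 67160.44
r = -230.2 / √(2.68 × 67160.44) = -230.2 / 424.2523 ≈ -0.543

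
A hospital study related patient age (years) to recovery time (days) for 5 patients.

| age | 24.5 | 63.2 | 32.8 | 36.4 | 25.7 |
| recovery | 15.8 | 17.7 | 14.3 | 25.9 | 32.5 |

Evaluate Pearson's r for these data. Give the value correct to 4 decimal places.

-0.2588

n = 5, Σx = 182.6, Σy = 106.2, Σx² = 7655.78, Σy² = 2494.48, Σxy = 3752.79
nΣxy − ΣxΣy = 18763.95 − 19392.12 = -628.17
nΣx² − (Σx)² = 38278.9 − 33342.76 = 4936.14; nΣy² − (Σy)² = 12472.4 − 11278.44 = 1193.96
r = -628.17 / √(4936.14 × 1193.96) = -628.17 / 2427.6643 ≈ -0.2588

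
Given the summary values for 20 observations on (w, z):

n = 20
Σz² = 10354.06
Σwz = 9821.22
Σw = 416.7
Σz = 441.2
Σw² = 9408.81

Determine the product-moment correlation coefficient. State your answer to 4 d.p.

r = (nΣwz − ΣwΣz) / √[(nΣw² − (Σw)²)(nΣz² − (Σz)²)]
Numerator: 20×9821.22 − 416.7×441.2 = 12576.36
Denominator: √[(188176.2 − 173638.89)(207081.2 − 194657.44)] = √[14537.31 × 12423.76] = 13439.0495
r = 12576.36 / 13439.0495 ≈ 0.9358

0.9358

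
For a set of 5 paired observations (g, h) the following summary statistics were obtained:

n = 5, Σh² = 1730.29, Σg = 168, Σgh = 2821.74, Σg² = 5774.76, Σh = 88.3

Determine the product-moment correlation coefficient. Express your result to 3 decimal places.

-0.974

r = (nΣgh − ΣgΣh) / √[(nΣg² − (Σg)²)(nΣh² − (Σh)²)]
Numerator: 5×2821.74 − 168×88.3 = -725.7
Denominator: √[(28873.8 − 28224)(8651.45 − 7796.89)] = √[649.8 × 854.56] = 745.1799
r = -725.7 / 745.1799 ≈ -0.974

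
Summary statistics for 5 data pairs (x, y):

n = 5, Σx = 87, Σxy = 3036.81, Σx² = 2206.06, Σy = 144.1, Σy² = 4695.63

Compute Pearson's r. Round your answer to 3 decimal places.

r = (nΣxy − ΣxΣy) / √[(nΣx² − (Σx)²)(nΣy² − (Σy)²)]
Numerator: 5×3036.81 − 87×144.1 = 2647.35
Denominator: √[(11030.3 − 7569)(23478.15 − 20764.81)] = √[3461.3 × 2713.34] = 3064.5854
r = 2647.35 / 3064.5854 ≈ 0.864

0.864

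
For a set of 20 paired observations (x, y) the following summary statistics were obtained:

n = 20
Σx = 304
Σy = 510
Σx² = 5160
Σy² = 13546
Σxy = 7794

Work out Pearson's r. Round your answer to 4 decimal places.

r = (nΣxy − ΣxΣy) / √[(nΣx² − (Σx)²)(nΣy² − (Σy)²)]
Numerator: 20×7794 − 304×510 = 840
Denominator: √[(103200 − 92416)(270920 − 260100)] = √[10784 × 10820] = 10801.9850
r = 840 / 10801.9850 ≈ 0.0778

0.0778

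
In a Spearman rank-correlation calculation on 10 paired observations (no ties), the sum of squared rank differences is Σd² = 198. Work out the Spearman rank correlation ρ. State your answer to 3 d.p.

ρ = 1 − 6Σd² / [n(n²−1)] = 1 − 6×198 / (10×99)
  = 1 − 1188/990 = 1 − 1.2000 ≈ -0.200

-0.200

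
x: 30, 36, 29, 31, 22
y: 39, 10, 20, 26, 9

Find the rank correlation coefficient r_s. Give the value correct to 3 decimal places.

Rank x: 3, 5, 2, 4, 1
Rank y: 5, 2, 3, 4, 1
d = rank(x) − rank(y): -2, 3, -1, 0, 0; Σd² = 14
ρ = 1 − 6Σd² / [n(n²−1)] = 1 − 6×14 / (5×24) = 1 − 84/120 ≈ 0.300

0.300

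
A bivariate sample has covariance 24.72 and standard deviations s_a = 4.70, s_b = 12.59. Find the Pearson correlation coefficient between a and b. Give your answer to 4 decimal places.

r = Cov(a,b) / (s_a · s_b) = 24.72 / (4.70 × 12.59)
  = 24.72 / 59.1730 ≈ 0.4178

0.4178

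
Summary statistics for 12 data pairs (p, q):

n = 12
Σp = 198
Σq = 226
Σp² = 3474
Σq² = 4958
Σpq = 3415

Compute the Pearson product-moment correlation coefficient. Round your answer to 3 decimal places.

r = (nΣpq − ΣpΣq) / √[(nΣp² − (Σp)²)(nΣq² − (Σq)²)]
Numerator: 12×3415 − 198×226 = -3768
Denominator: √[(41688 − 39204)(59496 − 51076)] = √[2484 × 8420] = 4573.3226
r = -3768 / 4573.3226 ≈ -0.824

-0.824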